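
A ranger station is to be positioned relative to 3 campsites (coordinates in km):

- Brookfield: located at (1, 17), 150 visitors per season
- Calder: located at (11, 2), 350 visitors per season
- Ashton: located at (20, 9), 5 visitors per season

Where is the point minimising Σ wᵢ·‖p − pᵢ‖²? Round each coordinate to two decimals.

The minimiser of Σwᵢ‖p−pᵢ‖² is the weighted centroid p* = (Σwᵢpᵢ)/(Σwᵢ).
Σwᵢ = 505.
Σwᵢxᵢ = 150·1 + 350·11 + 5·20 = 4100.
Σwᵢyᵢ = 150·17 + 350·2 + 5·9 = 3295.
x* = 4100/505 = 8.12, y* = 3295/505 = 6.52.

(8.12, 6.52)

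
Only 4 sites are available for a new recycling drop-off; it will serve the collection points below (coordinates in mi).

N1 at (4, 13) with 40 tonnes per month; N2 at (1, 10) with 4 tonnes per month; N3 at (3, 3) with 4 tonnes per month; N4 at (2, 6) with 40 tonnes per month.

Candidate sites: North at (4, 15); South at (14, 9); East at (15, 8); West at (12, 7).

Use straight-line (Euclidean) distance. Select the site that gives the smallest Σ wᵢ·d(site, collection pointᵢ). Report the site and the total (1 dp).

North, total 520.3 mi

Total weighted distance at each candidate:
  North (4, 15): total = 520.3
  South (14, 9): total = 1027.9
  East (15, 8): total = 1118.0
  West (12, 7): total = 887.0
Minimum is at North with total 520.3 mi.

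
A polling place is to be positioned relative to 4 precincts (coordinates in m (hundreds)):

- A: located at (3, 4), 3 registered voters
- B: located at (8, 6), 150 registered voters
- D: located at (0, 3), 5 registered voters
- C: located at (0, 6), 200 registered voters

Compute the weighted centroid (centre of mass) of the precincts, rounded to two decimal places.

(3.38, 5.94)

The minimiser of Σwᵢ‖p−pᵢ‖² is the weighted centroid p* = (Σwᵢpᵢ)/(Σwᵢ).
Σwᵢ = 358.
Σwᵢxᵢ = 3·3 + 150·8 + 5·0 + 200·0 = 1209.
Σwᵢyᵢ = 3·4 + 150·6 + 5·3 + 200·6 = 2127.
x* = 1209/358 = 3.38, y* = 2127/358 = 5.94.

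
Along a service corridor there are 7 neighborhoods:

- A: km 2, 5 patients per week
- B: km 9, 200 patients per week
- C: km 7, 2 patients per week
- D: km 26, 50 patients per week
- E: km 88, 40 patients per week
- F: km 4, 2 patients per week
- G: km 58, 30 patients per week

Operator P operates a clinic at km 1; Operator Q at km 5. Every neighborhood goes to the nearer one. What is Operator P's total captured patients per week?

The indifferent point is the midpoint (1+5)/2 = 3; neighborhoods left of it (closer to Operator P at 1) go to Operator P, those right go to Operator Q.
  A at 2 (w=5) → Operator P
  F at 4 (w=2) → Operator Q
  C at 7 (w=2) → Operator Q
  B at 9 (w=200) → Operator Q
  D at 26 (w=50) → Operator Q
  G at 58 (w=30) → Operator Q
  E at 88 (w=40) → Operator Q
Operator P captures 5; Operator Q captures 324.

5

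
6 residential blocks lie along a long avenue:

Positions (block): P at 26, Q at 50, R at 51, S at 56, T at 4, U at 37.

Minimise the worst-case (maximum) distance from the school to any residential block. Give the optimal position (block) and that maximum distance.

The 1-center on a line is the midpoint of the two extreme points: leftmost at 4, rightmost at 56.
Optimal location = (4 + 56)/2 = 30; maximum distance = (56 − 4)/2 = 26.

location 30, max distance 26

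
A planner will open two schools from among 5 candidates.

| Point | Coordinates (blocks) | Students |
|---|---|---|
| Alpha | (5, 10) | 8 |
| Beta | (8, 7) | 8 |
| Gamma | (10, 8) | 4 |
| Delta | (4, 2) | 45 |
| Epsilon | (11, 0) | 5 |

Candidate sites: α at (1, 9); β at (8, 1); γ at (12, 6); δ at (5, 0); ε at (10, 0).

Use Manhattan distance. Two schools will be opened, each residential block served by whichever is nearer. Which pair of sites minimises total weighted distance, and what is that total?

{γ, δ}, total 301

Evaluate every pair (each demand assigned to the nearer of the two):
  {γ, δ}: total = 301
  {α, δ}: total = 317
  {β, δ}: total = 319
  {δ, ε}: total = 324
  {α, β}: total = 369
  {β, γ}: total = 389
  {β, ε}: total = 406
  {α, ε}: total = 509
  {γ, ε}: total = 509
  {α, γ}: total = 581
Best pair: {γ, δ} with total 301.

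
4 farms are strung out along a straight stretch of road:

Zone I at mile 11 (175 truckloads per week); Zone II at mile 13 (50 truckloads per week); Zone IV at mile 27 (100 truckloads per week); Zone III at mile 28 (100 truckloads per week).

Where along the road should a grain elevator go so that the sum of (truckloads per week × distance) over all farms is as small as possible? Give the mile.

For a sum of weighted absolute distances on a line, the optimum is the weighted median (not the mean). Total weight W = 425; half-weight = 212.5.
Sort by position and accumulate weight:
  mile 11 (Zone I, w=175) → cum 175
  mile 13 (Zone II, w=50) → cum 225  ≥ 212.5 → median here
  mile 27 (Zone IV, w=100) → cum 325
  mile 28 (Zone III, w=100) → cum 425
Optimal location: mile 13.

x = 13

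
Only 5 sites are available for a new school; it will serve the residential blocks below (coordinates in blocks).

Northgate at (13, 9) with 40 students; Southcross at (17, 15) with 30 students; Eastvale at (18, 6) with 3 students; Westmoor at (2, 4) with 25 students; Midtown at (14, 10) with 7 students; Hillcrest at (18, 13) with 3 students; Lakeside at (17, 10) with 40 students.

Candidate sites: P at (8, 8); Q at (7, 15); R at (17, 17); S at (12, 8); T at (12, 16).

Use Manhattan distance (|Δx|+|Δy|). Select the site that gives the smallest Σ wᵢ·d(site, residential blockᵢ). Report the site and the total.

S, total 1155 blocks

Total weighted distance at each candidate:
  P (8, 8): total = 1547
  Q (7, 15): total = 1963
  R (17, 17): total = 1641
  S (12, 8): total = 1155
  T (12, 16): total = 1621
Minimum is at S with total 1155 blocks.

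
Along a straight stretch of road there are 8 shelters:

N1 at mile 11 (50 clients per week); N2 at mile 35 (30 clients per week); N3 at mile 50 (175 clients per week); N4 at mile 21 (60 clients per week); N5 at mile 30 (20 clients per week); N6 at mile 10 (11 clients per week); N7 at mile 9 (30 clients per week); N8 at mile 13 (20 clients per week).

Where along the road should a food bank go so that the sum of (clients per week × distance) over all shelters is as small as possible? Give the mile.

x = 35

For a sum of weighted absolute distances on a line, the optimum is the weighted median (not the mean). Total weight W = 396; half-weight = 198.
Sort by position and accumulate weight:
  mile 9 (N7, w=30) → cum 30
  mile 10 (N6, w=11) → cum 41
  mile 11 (N1, w=50) → cum 91
  mile 13 (N8, w=20) → cum 111
  mile 21 (N4, w=60) → cum 171
  mile 30 (N5, w=20) → cum 191
  mile 35 (N2, w=30) → cum 221  ≥ 198 → median here
  mile 50 (N3, w=175) → cum 396
Optimal location: mile 35.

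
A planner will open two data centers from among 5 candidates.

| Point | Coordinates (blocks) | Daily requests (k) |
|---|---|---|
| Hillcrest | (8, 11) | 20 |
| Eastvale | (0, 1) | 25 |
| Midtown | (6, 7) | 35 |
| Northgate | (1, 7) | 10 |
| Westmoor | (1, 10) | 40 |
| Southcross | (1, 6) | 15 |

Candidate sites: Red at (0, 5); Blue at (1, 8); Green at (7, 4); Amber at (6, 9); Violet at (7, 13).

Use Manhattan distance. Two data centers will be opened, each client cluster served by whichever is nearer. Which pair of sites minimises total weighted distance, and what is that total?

{Blue, Amber}, total 470

Evaluate every pair (each demand assigned to the nearer of the two):
  {Blue, Amber}: total = 470
  {Red, Amber}: total = 550
  {Blue, Violet}: total = 590
  {Blue, Green}: total = 620
  {Red, Blue}: total = 630
  {Red, Green}: total = 700
  {Red, Violet}: total = 705
  {Green, Amber}: total = 830
  {Amber, Violet}: total = 910
  {Green, Violet}: total = 1020
Best pair: {Blue, Amber} with total 470.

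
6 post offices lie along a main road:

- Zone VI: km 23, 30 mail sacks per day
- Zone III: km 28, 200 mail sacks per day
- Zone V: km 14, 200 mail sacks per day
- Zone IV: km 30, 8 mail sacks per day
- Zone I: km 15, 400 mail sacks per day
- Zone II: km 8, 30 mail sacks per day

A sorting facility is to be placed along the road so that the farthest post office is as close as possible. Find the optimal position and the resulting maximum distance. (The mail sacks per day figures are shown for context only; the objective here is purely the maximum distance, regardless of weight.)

The 1-center on a line is the midpoint of the two extreme points: leftmost at 8, rightmost at 30.
Optimal location = (8 + 30)/2 = 19; maximum distance = (30 − 8)/2 = 11.

location 19, max distance 11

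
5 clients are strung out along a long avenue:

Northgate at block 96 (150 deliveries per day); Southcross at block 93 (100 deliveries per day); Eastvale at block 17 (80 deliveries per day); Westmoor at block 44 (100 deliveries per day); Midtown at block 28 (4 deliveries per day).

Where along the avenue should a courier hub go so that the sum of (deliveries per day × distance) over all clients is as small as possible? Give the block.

x = 93

For a sum of weighted absolute distances on a line, the optimum is the weighted median (not the mean). Total weight W = 434; half-weight = 217.
Sort by position and accumulate weight:
  block 17 (Eastvale, w=80) → cum 80
  block 28 (Midtown, w=4) → cum 84
  block 44 (Westmoor, w=100) → cum 184
  block 93 (Southcross, w=100) → cum 284  ≥ 217 → median here
  block 96 (Northgate, w=150) → cum 434
Optimal location: block 93.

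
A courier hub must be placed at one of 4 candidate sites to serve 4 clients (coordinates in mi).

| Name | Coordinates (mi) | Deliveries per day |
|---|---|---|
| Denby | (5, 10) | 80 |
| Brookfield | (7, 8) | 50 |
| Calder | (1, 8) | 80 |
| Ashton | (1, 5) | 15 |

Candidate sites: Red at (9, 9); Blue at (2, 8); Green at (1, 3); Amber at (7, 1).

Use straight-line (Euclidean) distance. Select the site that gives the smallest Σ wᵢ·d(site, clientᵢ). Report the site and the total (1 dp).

Total weighted distance at each candidate:
  Red (9, 9): total = 1220.8
  Blue (2, 8): total = 665.9
  Green (1, 3): total = 1465.5
  Amber (7, 1): total = 1933.3
Minimum is at Blue with total 665.9 mi.

Blue, total 665.9 mi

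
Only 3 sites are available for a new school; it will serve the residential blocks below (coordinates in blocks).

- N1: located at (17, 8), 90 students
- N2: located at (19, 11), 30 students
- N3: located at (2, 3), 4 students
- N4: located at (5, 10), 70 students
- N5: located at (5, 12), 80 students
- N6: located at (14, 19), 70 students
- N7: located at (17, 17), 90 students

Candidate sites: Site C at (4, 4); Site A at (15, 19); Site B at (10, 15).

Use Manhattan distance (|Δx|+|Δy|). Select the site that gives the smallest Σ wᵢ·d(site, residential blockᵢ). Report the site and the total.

Total weighted distance at each candidate:
  Site C (4, 4): total = 7502
  Site A (15, 19): total = 4766
  Site B (10, 15): total = 4440
Minimum is at Site B with total 4440 blocks.

Site B, total 4440 blocks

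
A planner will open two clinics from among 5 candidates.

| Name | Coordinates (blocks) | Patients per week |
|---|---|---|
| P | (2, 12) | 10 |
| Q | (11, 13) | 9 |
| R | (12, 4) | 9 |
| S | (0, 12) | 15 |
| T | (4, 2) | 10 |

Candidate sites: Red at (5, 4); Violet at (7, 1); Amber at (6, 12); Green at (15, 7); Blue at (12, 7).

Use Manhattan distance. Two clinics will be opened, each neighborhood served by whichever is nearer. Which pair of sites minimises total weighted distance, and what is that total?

Evaluate every pair (each demand assigned to the nearer of the two):
  {Red, Amber}: total = 277
  {Violet, Amber}: total = 296
  {Amber, Blue}: total = 331
  {Amber, Green}: total = 358
  {Red, Blue}: total = 425
  {Red, Green}: total = 479
  {Red, Violet}: total = 533
  {Violet, Blue}: total = 535
  {Violet, Green}: total = 614
  {Green, Blue}: total = 625
Best pair: {Red, Amber} with total 277.

{Red, Amber}, total 277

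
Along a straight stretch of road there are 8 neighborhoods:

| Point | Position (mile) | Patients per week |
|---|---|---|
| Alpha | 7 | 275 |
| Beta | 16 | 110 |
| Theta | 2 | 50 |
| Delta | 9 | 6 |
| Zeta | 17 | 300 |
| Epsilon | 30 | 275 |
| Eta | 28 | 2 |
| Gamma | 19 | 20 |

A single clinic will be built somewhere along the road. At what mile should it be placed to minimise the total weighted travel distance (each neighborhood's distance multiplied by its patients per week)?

x = 17

For a sum of weighted absolute distances on a line, the optimum is the weighted median (not the mean). Total weight W = 1038; half-weight = 519.
Sort by position and accumulate weight:
  mile 2 (Theta, w=50) → cum 50
  mile 7 (Alpha, w=275) → cum 325
  mile 9 (Delta, w=6) → cum 331
  mile 16 (Beta, w=110) → cum 441
  mile 17 (Zeta, w=300) → cum 741  ≥ 519 → median here
  mile 19 (Gamma, w=20) → cum 761
  mile 28 (Eta, w=2) → cum 763
  mile 30 (Epsilon, w=275) → cum 1038
Optimal location: mile 17.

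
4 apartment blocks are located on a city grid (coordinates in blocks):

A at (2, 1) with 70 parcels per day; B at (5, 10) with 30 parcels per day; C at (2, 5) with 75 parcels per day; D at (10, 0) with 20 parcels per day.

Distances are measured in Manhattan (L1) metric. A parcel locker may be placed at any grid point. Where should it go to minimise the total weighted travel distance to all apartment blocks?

Manhattan distance separates: Σwᵢ(|x−xᵢ|+|y−yᵢ|) = Σwᵢ|x−xᵢ| + Σwᵢ|y−yᵢ|, so x and y are optimised independently as 1-D weighted medians.
Total weight W = 195; half = 97.5.
x-coordinate, sorted with cumulative weight:
  x=2 (A, w=70) cum 70
  x=2 (C, w=75) cum 145  ← median
  x=5 (B, w=30) cum 175
  x=10 (D, w=20) cum 195
⇒ x* = 2
y-coordinate, sorted with cumulative weight:
  y=0 (D, w=20) cum 20
  y=1 (A, w=70) cum 90
  y=5 (C, w=75) cum 165  ← median
  y=10 (B, w=30) cum 195
⇒ y* = 5

(2, 5)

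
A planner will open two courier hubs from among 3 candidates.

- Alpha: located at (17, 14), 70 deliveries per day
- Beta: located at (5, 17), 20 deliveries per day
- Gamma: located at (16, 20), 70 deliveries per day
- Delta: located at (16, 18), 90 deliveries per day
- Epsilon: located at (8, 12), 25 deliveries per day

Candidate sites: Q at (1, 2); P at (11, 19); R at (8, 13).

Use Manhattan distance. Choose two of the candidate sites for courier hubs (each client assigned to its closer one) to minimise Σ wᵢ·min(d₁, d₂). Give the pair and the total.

Evaluate every pair (each demand assigned to the nearer of the two):
  {P, R}: total = 1825
  {Q, P}: total = 2140
  {Q, R}: total = 3085
Best pair: {P, R} with total 1825.

{P, R}, total 1825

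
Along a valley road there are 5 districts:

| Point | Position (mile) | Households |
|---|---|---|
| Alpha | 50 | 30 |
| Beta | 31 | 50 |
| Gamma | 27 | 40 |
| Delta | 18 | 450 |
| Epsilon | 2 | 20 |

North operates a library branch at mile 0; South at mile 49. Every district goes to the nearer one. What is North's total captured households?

The indifferent point is the midpoint (0+49)/2 = 24.5; districts left of it (closer to North at 0) go to North, those right go to South.
  Epsilon at 2 (w=20) → North
  Delta at 18 (w=450) → North
  Gamma at 27 (w=40) → South
  Beta at 31 (w=50) → South
  Alpha at 50 (w=30) → South
North captures 470; South captures 120.

470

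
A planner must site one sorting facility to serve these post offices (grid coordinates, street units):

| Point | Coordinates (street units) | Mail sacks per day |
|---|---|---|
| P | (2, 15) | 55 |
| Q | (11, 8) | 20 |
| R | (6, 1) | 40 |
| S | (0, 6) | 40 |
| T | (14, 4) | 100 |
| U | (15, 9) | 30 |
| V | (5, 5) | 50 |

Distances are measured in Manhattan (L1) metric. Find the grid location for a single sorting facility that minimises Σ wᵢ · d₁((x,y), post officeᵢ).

(6, 5)

Manhattan distance separates: Σwᵢ(|x−xᵢ|+|y−yᵢ|) = Σwᵢ|x−xᵢ| + Σwᵢ|y−yᵢ|, so x and y are optimised independently as 1-D weighted medians.
Total weight W = 335; half = 167.5.
x-coordinate, sorted with cumulative weight:
  x=0 (S, w=40) cum 40
  x=2 (P, w=55) cum 95
  x=5 (V, w=50) cum 145
  x=6 (R, w=40) cum 185  ← median
  x=11 (Q, w=20) cum 205
  x=14 (T, w=100) cum 305
  x=15 (U, w=30) cum 335
⇒ x* = 6
y-coordinate, sorted with cumulative weight:
  y=1 (R, w=40) cum 40
  y=4 (T, w=100) cum 140
  y=5 (V, w=50) cum 190  ← median
  y=6 (S, w=40) cum 230
  y=8 (Q, w=20) cum 250
  y=9 (U, w=30) cum 280
  y=15 (P, w=55) cum 335
⇒ y* = 5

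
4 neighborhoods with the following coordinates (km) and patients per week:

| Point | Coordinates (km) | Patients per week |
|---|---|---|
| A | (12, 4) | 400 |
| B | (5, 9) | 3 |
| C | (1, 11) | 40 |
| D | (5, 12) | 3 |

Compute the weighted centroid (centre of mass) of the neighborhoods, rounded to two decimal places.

The minimiser of Σwᵢ‖p−pᵢ‖² is the weighted centroid p* = (Σwᵢpᵢ)/(Σwᵢ).
Σwᵢ = 446.
Σwᵢxᵢ = 400·12 + 3·5 + 40·1 + 3·5 = 4870.
Σwᵢyᵢ = 400·4 + 3·9 + 40·11 + 3·12 = 2103.
x* = 4870/446 = 10.92, y* = 2103/446 = 4.72.

(10.92, 4.72)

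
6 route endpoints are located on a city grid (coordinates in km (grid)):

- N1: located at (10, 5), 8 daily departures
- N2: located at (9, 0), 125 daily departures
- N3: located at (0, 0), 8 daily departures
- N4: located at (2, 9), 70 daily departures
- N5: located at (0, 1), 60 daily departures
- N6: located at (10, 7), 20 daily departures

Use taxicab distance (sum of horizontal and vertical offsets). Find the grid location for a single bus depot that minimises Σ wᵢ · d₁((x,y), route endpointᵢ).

Manhattan distance separates: Σwᵢ(|x−xᵢ|+|y−yᵢ|) = Σwᵢ|x−xᵢ| + Σwᵢ|y−yᵢ|, so x and y are optimised independently as 1-D weighted medians.
Total weight W = 291; half = 145.5.
x-coordinate, sorted with cumulative weight:
  x=0 (N3, w=8) cum 8
  x=0 (N5, w=60) cum 68
  x=2 (N4, w=70) cum 138
  x=9 (N2, w=125) cum 263  ← median
  x=10 (N1, w=8) cum 271
  x=10 (N6, w=20) cum 291
⇒ x* = 9
y-coordinate, sorted with cumulative weight:
  y=0 (N2, w=125) cum 125
  y=0 (N3, w=8) cum 133
  y=1 (N5, w=60) cum 193  ← median
  y=5 (N1, w=8) cum 201
  y=7 (N6, w=20) cum 221
  y=9 (N4, w=70) cum 291
⇒ y* = 1

(9, 1)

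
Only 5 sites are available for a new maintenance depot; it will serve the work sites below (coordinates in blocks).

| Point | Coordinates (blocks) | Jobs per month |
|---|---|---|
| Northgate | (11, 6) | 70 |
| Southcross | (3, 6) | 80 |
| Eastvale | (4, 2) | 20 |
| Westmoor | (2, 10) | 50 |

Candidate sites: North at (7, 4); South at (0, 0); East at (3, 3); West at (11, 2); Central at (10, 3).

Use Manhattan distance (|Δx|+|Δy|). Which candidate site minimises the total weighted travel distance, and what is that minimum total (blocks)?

Total weighted distance at each candidate:
  North (7, 4): total = 1550
  South (0, 0): total = 2630
  East (3, 3): total = 1450
  West (11, 2): total = 2230
  Central (10, 3): total = 1970
Minimum is at East with total 1450 blocks.

East, total 1450 blocks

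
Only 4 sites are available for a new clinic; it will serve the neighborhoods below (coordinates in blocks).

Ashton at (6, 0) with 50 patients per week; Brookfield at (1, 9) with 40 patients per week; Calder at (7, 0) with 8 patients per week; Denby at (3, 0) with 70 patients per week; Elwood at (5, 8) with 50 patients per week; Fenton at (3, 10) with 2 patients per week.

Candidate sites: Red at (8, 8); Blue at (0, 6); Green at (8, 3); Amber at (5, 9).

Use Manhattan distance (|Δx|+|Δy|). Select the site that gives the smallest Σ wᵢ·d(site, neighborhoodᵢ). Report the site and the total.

Amber, total 1574 blocks

Total weighted distance at each candidate:
  Red (8, 8): total = 1966
  Blue (0, 6): total = 1858
  Green (8, 3): total = 1786
  Amber (5, 9): total = 1574
Minimum is at Amber with total 1574 blocks.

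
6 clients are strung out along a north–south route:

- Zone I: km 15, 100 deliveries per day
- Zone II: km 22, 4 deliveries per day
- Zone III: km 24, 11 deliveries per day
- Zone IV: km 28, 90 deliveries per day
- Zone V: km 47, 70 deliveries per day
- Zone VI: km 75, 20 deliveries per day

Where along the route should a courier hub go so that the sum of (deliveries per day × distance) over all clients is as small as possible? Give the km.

x = 28

For a sum of weighted absolute distances on a line, the optimum is the weighted median (not the mean). Total weight W = 295; half-weight = 147.5.
Sort by position and accumulate weight:
  km 15 (Zone I, w=100) → cum 100
  km 22 (Zone II, w=4) → cum 104
  km 24 (Zone III, w=11) → cum 115
  km 28 (Zone IV, w=90) → cum 205  ≥ 147.5 → median here
  km 47 (Zone V, w=70) → cum 275
  km 75 (Zone VI, w=20) → cum 295
Optimal location: km 28.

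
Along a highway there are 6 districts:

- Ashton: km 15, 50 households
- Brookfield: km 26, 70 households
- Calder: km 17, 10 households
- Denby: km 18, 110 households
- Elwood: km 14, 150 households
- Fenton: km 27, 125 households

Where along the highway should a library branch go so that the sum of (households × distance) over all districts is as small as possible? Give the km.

For a sum of weighted absolute distances on a line, the optimum is the weighted median (not the mean). Total weight W = 515; half-weight = 257.5.
Sort by position and accumulate weight:
  km 14 (Elwood, w=150) → cum 150
  km 15 (Ashton, w=50) → cum 200
  km 17 (Calder, w=10) → cum 210
  km 18 (Denby, w=110) → cum 320  ≥ 257.5 → median here
  km 26 (Brookfield, w=70) → cum 390
  km 27 (Fenton, w=125) → cum 515
Optimal location: km 18.

x = 18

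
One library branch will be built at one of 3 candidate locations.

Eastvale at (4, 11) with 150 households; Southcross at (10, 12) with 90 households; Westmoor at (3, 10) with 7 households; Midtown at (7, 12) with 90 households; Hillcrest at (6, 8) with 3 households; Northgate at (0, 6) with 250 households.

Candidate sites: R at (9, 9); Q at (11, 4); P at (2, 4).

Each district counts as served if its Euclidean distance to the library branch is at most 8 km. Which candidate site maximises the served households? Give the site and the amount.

P, covering 410

Coverage radius r = 8 km; a point is covered iff (Δx)²+(Δy)² ≤ 8² = 64.
  R (9, 9): covers {Eastvale, Southcross, Westmoor, Midtown, Hillcrest} → 340
  Q (11, 4): covers {Hillcrest} → 3
  P (2, 4): covers {Eastvale, Westmoor, Hillcrest, Northgate} → 410
Maximum coverage at P: 410 households.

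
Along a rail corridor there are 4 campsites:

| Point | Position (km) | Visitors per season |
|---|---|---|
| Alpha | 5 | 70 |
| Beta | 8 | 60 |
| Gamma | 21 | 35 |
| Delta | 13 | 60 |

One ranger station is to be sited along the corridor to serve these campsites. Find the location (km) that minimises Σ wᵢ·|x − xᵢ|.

x = 8

For a sum of weighted absolute distances on a line, the optimum is the weighted median (not the mean). Total weight W = 225; half-weight = 112.5.
Sort by position and accumulate weight:
  km 5 (Alpha, w=70) → cum 70
  km 8 (Beta, w=60) → cum 130  ≥ 112.5 → median here
  km 13 (Delta, w=60) → cum 190
  km 21 (Gamma, w=35) → cum 225
Optimal location: km 8.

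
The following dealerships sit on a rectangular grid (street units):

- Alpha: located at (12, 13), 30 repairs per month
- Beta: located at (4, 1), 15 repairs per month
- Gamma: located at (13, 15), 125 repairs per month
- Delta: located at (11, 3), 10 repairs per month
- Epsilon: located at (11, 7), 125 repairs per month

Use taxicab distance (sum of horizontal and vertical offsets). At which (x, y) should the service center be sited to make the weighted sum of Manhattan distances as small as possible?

(12, 13)

Manhattan distance separates: Σwᵢ(|x−xᵢ|+|y−yᵢ|) = Σwᵢ|x−xᵢ| + Σwᵢ|y−yᵢ|, so x and y are optimised independently as 1-D weighted medians.
Total weight W = 305; half = 152.5.
x-coordinate, sorted with cumulative weight:
  x=4 (Beta, w=15) cum 15
  x=11 (Delta, w=10) cum 25
  x=11 (Epsilon, w=125) cum 150
  x=12 (Alpha, w=30) cum 180  ← median
  x=13 (Gamma, w=125) cum 305
⇒ x* = 12
y-coordinate, sorted with cumulative weight:
  y=1 (Beta, w=15) cum 15
  y=3 (Delta, w=10) cum 25
  y=7 (Epsilon, w=125) cum 150
  y=13 (Alpha, w=30) cum 180  ← median
  y=15 (Gamma, w=125) cum 305
⇒ y* = 13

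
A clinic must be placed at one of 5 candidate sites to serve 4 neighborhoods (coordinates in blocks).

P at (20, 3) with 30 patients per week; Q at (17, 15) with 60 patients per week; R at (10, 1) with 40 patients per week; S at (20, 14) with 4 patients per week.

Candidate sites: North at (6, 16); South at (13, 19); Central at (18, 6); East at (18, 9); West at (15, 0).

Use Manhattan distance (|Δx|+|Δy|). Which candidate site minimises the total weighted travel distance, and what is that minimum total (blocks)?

Total weighted distance at each candidate:
  North (6, 16): total = 2354
  South (13, 19): total = 2058
  Central (18, 6): total = 1310
  East (18, 9): total = 1328
  West (15, 0): total = 1576
Minimum is at Central with total 1310 blocks.

Central, total 1310 blocks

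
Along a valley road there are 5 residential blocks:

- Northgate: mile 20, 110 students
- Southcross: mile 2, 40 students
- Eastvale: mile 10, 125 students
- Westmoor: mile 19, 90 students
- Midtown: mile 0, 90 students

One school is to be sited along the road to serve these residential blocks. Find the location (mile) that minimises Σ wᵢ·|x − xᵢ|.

x = 10

For a sum of weighted absolute distances on a line, the optimum is the weighted median (not the mean). Total weight W = 455; half-weight = 227.5.
Sort by position and accumulate weight:
  mile 0 (Midtown, w=90) → cum 90
  mile 2 (Southcross, w=40) → cum 130
  mile 10 (Eastvale, w=125) → cum 255  ≥ 227.5 → median here
  mile 19 (Westmoor, w=90) → cum 345
  mile 20 (Northgate, w=110) → cum 455
Optimal location: mile 10.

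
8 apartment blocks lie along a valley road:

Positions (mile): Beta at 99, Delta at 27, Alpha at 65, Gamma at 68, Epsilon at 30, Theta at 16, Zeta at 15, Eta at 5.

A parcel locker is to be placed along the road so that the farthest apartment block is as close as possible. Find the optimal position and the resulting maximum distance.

location 52, max distance 47

The 1-center on a line is the midpoint of the two extreme points: leftmost at 5, rightmost at 99.
Optimal location = (5 + 99)/2 = 52; maximum distance = (99 − 5)/2 = 47.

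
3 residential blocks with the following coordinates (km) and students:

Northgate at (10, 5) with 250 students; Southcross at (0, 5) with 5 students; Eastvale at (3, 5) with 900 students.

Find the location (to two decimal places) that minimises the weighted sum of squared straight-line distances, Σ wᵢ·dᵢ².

(4.50, 5.00)

The minimiser of Σwᵢ‖p−pᵢ‖² is the weighted centroid p* = (Σwᵢpᵢ)/(Σwᵢ).
Σwᵢ = 1155.
Σwᵢxᵢ = 250·10 + 5·0 + 900·3 = 5200.
Σwᵢyᵢ = 250·5 + 5·5 + 900·5 = 5775.
x* = 5200/1155 = 4.50, y* = 5775/1155 = 5.00.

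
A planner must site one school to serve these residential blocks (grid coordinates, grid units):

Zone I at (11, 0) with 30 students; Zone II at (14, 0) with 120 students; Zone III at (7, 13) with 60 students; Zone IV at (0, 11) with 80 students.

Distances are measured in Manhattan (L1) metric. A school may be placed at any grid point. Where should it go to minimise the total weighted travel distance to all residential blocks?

(11, 0)

Manhattan distance separates: Σwᵢ(|x−xᵢ|+|y−yᵢ|) = Σwᵢ|x−xᵢ| + Σwᵢ|y−yᵢ|, so x and y are optimised independently as 1-D weighted medians.
Total weight W = 290; half = 145.
x-coordinate, sorted with cumulative weight:
  x=0 (Zone IV, w=80) cum 80
  x=7 (Zone III, w=60) cum 140
  x=11 (Zone I, w=30) cum 170  ← median
  x=14 (Zone II, w=120) cum 290
⇒ x* = 11
y-coordinate, sorted with cumulative weight:
  y=0 (Zone I, w=30) cum 30
  y=0 (Zone II, w=120) cum 150  ← median
  y=11 (Zone IV, w=80) cum 230
  y=13 (Zone III, w=60) cum 290
⇒ y* = 0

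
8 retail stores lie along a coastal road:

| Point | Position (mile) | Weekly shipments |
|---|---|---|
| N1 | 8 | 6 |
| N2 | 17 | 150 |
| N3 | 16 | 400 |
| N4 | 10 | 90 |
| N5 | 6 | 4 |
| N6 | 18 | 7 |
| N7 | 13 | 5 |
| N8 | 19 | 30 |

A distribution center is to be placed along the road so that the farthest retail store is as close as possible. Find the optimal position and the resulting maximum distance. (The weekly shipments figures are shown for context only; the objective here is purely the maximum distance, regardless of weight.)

location 12.5, max distance 6.5

The 1-center on a line is the midpoint of the two extreme points: leftmost at 6, rightmost at 19.
Optimal location = (6 + 19)/2 = 12.5; maximum distance = (19 − 6)/2 = 6.5.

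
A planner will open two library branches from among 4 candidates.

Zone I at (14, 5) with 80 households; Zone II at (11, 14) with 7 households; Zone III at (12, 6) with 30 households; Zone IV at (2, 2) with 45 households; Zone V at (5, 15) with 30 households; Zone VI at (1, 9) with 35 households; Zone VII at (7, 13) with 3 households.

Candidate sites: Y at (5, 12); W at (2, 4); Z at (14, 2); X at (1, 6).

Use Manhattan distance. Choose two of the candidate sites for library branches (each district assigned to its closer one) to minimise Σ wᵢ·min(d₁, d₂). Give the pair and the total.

{Z, X}, total 1284

Evaluate every pair (each demand assigned to the nearer of the two):
  {Z, X}: total = 1284
  {W, Z}: total = 1287
  {Y, Z}: total = 1360
  {Y, W}: total = 1855
  {Y, X}: total = 1935
  {W, X}: total = 2120
Best pair: {Z, X} with total 1284.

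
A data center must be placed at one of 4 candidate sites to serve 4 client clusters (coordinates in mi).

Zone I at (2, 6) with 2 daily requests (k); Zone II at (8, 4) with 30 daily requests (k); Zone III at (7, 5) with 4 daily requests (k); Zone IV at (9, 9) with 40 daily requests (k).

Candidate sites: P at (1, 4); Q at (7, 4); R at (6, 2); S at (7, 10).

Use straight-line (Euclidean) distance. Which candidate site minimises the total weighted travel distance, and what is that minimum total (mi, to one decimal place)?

Q, total 260.2 mi

Total weighted distance at each candidate:
  P (1, 4): total = 616.2
  Q (7, 4): total = 260.2
  R (6, 2): total = 413.4
  S (7, 10): total = 304.7
Minimum is at Q with total 260.2 mi.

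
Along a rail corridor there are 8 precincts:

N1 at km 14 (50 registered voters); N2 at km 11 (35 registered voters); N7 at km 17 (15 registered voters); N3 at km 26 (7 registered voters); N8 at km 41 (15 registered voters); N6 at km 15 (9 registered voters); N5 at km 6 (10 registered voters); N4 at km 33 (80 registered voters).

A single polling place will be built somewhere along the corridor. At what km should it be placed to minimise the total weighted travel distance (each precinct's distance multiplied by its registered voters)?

For a sum of weighted absolute distances on a line, the optimum is the weighted median (not the mean). Total weight W = 221; half-weight = 110.5.
Sort by position and accumulate weight:
  km 6 (N5, w=10) → cum 10
  km 11 (N2, w=35) → cum 45
  km 14 (N1, w=50) → cum 95
  km 15 (N6, w=9) → cum 104
  km 17 (N7, w=15) → cum 119  ≥ 110.5 → median here
  km 26 (N3, w=7) → cum 126
  km 33 (N4, w=80) → cum 206
  km 41 (N8, w=15) → cum 221
Optimal location: km 17.

x = 17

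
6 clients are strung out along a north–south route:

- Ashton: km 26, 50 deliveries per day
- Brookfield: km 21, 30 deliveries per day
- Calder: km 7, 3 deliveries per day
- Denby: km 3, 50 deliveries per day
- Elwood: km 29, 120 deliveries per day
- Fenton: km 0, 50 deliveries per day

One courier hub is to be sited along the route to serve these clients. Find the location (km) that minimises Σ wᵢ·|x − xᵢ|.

x = 26

For a sum of weighted absolute distances on a line, the optimum is the weighted median (not the mean). Total weight W = 303; half-weight = 151.5.
Sort by position and accumulate weight:
  km 0 (Fenton, w=50) → cum 50
  km 3 (Denby, w=50) → cum 100
  km 7 (Calder, w=3) → cum 103
  km 21 (Brookfield, w=30) → cum 133
  km 26 (Ashton, w=50) → cum 183  ≥ 151.5 → median here
  km 29 (Elwood, w=120) → cum 303
Optimal location: km 26.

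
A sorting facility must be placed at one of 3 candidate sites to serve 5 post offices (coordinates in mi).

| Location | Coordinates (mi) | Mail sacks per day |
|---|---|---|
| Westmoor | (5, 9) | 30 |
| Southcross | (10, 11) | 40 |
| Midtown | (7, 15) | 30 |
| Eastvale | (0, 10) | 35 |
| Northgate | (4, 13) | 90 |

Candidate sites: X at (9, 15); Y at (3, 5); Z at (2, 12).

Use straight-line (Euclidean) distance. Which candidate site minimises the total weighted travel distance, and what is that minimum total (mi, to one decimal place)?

Z, total 924.9 mi

Total weighted distance at each candidate:
  X (9, 15): total = 1286.3
  Y (3, 5): total = 1755.7
  Z (2, 12): total = 924.9
Minimum is at Z with total 924.9 mi.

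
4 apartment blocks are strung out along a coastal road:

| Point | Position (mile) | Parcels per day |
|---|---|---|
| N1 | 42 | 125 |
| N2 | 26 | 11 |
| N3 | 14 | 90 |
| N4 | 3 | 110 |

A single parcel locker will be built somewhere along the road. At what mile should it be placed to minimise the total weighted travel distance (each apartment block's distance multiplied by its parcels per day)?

For a sum of weighted absolute distances on a line, the optimum is the weighted median (not the mean). Total weight W = 336; half-weight = 168.
Sort by position and accumulate weight:
  mile 3 (N4, w=110) → cum 110
  mile 14 (N3, w=90) → cum 200  ≥ 168 → median here
  mile 26 (N2, w=11) → cum 211
  mile 42 (N1, w=125) → cum 336
Optimal location: mile 14.

x = 14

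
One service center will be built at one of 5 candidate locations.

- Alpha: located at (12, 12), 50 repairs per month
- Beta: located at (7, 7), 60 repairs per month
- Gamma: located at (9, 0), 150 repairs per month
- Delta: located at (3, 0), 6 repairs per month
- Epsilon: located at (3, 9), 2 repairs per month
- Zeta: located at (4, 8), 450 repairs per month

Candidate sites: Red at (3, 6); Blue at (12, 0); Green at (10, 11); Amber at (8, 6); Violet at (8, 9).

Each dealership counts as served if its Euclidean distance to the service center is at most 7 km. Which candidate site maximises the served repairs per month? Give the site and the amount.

Coverage radius r = 7 km; a point is covered iff (Δx)²+(Δy)² ≤ 7² = 49.
  Red (3, 6): covers {Beta, Delta, Epsilon, Zeta} → 518
  Blue (12, 0): covers {Gamma} → 150
  Green (10, 11): covers {Alpha, Beta, Zeta} → 560
  Amber (8, 6): covers {Beta, Gamma, Epsilon, Zeta} → 662
  Violet (8, 9): covers {Alpha, Beta, Epsilon, Zeta} → 562
Maximum coverage at Amber: 662 repairs per month.

Amber, covering 662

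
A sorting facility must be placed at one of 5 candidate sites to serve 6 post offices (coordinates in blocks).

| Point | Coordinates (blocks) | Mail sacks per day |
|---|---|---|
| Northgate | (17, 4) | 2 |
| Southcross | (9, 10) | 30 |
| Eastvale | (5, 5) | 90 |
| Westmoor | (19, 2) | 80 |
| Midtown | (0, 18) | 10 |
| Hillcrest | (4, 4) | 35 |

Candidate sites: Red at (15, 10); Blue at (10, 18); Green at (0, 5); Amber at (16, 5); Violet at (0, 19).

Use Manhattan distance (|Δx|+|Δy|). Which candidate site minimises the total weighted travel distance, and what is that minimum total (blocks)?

Amber, total 2579 blocks

Total weighted distance at each candidate:
  Red (15, 10): total = 3331
  Blue (10, 18): total = 4732
  Green (0, 5): total = 2971
  Amber (16, 5): total = 2579
  Violet (0, 19): total = 5869
Minimum is at Amber with total 2579 blocks.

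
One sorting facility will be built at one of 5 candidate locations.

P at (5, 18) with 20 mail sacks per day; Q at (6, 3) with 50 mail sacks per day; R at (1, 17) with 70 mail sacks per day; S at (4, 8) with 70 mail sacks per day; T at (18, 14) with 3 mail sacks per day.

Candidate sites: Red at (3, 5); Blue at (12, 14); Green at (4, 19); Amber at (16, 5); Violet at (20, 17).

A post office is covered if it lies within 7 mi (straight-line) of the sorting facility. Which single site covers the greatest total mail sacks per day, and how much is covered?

Red, covering 120

Coverage radius r = 7 mi; a point is covered iff (Δx)²+(Δy)² ≤ 7² = 49.
  Red (3, 5): covers {Q, S} → 120
  Blue (12, 14): covers {T} → 3
  Green (4, 19): covers {P, R} → 90
  Amber (16, 5): covers {none} → 0
  Violet (20, 17): covers {T} → 3
Maximum coverage at Red: 120 mail sacks per day.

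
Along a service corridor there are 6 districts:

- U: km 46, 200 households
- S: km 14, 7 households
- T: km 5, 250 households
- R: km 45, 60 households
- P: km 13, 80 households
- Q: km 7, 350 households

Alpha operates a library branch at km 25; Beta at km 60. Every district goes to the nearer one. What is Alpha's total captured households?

The indifferent point is the midpoint (25+60)/2 = 42.5; districts left of it (closer to Alpha at 25) go to Alpha, those right go to Beta.
  T at 5 (w=250) → Alpha
  Q at 7 (w=350) → Alpha
  P at 13 (w=80) → Alpha
  S at 14 (w=7) → Alpha
  R at 45 (w=60) → Beta
  U at 46 (w=200) → Beta
Alpha captures 687; Beta captures 260.

687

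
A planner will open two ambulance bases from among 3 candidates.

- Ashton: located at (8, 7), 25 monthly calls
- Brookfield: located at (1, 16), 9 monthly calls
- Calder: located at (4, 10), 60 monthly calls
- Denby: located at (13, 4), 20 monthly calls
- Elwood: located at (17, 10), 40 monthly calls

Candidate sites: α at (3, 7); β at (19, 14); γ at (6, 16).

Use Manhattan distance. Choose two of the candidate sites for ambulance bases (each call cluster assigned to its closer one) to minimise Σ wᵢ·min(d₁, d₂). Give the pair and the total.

{α, β}, total 964

Evaluate every pair (each demand assigned to the nearer of the two):
  {α, β}: total = 964
  {α, γ}: total = 1350
  {β, γ}: total = 1360
Best pair: {α, β} with total 964.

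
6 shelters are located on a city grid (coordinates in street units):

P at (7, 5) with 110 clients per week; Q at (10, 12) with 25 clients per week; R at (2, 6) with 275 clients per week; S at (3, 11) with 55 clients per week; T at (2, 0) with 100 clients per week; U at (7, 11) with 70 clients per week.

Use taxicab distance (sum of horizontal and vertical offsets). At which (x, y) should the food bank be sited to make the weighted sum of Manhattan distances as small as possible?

Manhattan distance separates: Σwᵢ(|x−xᵢ|+|y−yᵢ|) = Σwᵢ|x−xᵢ| + Σwᵢ|y−yᵢ|, so x and y are optimised independently as 1-D weighted medians.
Total weight W = 635; half = 317.5.
x-coordinate, sorted with cumulative weight:
  x=2 (R, w=275) cum 275
  x=2 (T, w=100) cum 375  ← median
  x=3 (S, w=55) cum 430
  x=7 (P, w=110) cum 540
  x=7 (U, w=70) cum 610
  x=10 (Q, w=25) cum 635
⇒ x* = 2
y-coordinate, sorted with cumulative weight:
  y=0 (T, w=100) cum 100
  y=5 (P, w=110) cum 210
  y=6 (R, w=275) cum 485  ← median
  y=11 (S, w=55) cum 540
  y=11 (U, w=70) cum 610
  y=12 (Q, w=25) cum 635
⇒ y* = 6

(2, 6)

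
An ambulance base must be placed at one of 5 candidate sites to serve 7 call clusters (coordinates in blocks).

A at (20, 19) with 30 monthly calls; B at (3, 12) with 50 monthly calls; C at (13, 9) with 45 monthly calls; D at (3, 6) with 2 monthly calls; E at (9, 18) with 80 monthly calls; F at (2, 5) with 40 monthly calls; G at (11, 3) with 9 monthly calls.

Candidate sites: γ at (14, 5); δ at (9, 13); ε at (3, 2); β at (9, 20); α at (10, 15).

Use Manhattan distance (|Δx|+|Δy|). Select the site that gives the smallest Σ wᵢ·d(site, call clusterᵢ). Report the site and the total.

Total weighted distance at each candidate:
  γ (14, 5): total = 3714
  δ (9, 13): total = 2354
  ε (3, 2): total = 4294
  β (9, 20): total = 2986
  α (10, 15): total = 2514
Minimum is at δ with total 2354 blocks.

δ, total 2354 blocks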